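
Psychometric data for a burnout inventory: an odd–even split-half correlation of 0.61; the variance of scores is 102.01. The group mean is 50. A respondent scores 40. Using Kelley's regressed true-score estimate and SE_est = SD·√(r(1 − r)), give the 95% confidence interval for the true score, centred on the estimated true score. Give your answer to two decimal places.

SD = √102.01 ≈ 10.100
Full-length reliability (Spearman-Brown) = 2(0.61)/(1+0.61) ≈ 0.758
T̂ = r·X + (1 − r)·M = 0.758·40 + 0.242·50 ≈ 30.311 + 12.112 ≈ 42.422
SE_est = 10.100·√[r(1 − r)] ≈ 4.327
95% CI: 42.422 ± 8.481 ≈ (33.941, 50.904)

[33.94, 50.90]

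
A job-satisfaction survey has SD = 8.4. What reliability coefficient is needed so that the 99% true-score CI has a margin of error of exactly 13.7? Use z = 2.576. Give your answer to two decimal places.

0.60

SEM needed = half-width / z = 13.7/2.576 ≃ 5.3183
r = 1 − (SEM / SD)² = 1 − (5.3183 / 8.4)² ≃ 1 − 0.4009 ≃ 0.5991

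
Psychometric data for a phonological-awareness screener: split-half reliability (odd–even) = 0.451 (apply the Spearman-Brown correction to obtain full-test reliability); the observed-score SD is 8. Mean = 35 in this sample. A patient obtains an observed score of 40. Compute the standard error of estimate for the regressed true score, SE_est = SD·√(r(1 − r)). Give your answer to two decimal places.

r_full = 2·0.451 / (1 + 0.451) ≈ 0.6216
SE_est = 8.0000·√[r(1 − r)] ≈ 3.8798

3.88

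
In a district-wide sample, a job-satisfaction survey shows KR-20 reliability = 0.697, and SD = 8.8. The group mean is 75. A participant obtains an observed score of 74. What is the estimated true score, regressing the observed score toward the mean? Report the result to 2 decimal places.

T̂ = r·X + (1 − r)·M = 0.69700*74 + 0.30300*75 = 51.57800 + 22.72500 ≃ 74.30300

74.30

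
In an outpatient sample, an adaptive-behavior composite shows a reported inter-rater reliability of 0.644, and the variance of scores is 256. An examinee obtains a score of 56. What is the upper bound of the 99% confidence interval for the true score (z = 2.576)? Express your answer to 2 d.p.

80.59

σ = 256^(1/2) = 16.0000
SEM = 16.0000 × √(1 − 0.6440) = 16.0000 × √0.3560 ≈ 16.0000 × 0.5967 ≈ 9.5465
Half-width = 2.576×9.5465 ≈ 24.5918
Upper limit = 56 + 24.5918 ≈ 80.5918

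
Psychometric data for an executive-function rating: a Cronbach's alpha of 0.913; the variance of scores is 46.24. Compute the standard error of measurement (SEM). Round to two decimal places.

2.01

σ = 46.24^(1/2) = 6.8000
SEM = 6.8000 * √(1 − 0.9130) = 6.8000 * √0.0870 ≈ 6.8000 * 0.2950 ≈ 2.0057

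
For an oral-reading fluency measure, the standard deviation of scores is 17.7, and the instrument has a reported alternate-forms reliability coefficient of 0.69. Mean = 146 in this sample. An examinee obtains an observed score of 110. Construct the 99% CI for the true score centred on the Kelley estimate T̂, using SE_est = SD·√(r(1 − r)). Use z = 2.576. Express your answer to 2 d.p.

[100.07, 142.25]

Estimated true score = 0.6900·110 + (1 − 0.6900)·146 ≃ 121.1600
SE_est = 17.7000·√(0.6900·0.3100) ≃ 8.1861
CI = 121.1600 ± 2.576 · 8.1861 → [100.0725, 142.2475]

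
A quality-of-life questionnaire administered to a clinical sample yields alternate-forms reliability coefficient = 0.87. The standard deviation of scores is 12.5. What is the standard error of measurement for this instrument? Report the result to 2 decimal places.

4.51

SEM = 12.500 · √(1 − 0.870) = 12.500 · √0.130 ≃ 12.500 · 0.361 ≃ 4.507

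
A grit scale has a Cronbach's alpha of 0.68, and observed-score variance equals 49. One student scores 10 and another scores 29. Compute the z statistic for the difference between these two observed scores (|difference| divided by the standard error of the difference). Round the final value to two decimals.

3.39

SD = √49 ≈ 7.0000
SEM = 7.0000 · √(1 − 0.6800) = 7.0000 · √0.3200 ≈ 7.0000 · 0.5657 ≈ 3.9598
SE_diff = √2 · SEM ≈ 5.6000
z = |10 − 29| / 5.6000 = 19 / 5.6000 ≈ 3.3929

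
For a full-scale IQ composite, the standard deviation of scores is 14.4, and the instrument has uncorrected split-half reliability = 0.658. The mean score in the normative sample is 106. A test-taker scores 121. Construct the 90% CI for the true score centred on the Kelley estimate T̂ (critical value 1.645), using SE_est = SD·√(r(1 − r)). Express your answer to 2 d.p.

Spearman-Brown: r = 2(0.658) / (1 + 0.658) = 1.31600 / 1.65800 ≈ 0.79373
T̂ = r·X + (1 − r)·M = 0.79373×121 + 0.20627×106 ≈ 96.04101 + 21.86490 ≈ 117.90591
SE_est = SD × √(r(1 − r)) = 14.40000 × √0.16372 ≈ 14.40000 × 0.40463 ≈ 5.82665
CI = 117.90591 ± 1.645 × 5.82665 → [108.32107, 127.49075]

[108.32, 127.49]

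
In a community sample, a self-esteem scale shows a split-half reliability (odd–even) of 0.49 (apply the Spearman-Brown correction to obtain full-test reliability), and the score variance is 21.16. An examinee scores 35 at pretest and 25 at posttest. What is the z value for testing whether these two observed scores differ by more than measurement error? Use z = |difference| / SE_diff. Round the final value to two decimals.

σ = 21.16^(1/2) = 4.6000
r_full = 2·0.49 / (1 + 0.49) ≈ 0.6577
SEM = 4.6000 × √(1 − 0.6577) = 4.6000 × √0.3423 ≈ 4.6000 × 0.5850 ≈ 2.6912
Standard error of the difference = 2.6912·√2 ≈ 3.8060
z = 10 / 3.8060 ≈ 2.6275

2.63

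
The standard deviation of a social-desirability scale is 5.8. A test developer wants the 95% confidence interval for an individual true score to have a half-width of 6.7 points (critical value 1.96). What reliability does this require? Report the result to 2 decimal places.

0.65

Required SEM = 6.7 / 1.96 ≈ 3.418
r = 1 − (3.418/5.8)² ≈ 1 − 0.347 ≈ 0.653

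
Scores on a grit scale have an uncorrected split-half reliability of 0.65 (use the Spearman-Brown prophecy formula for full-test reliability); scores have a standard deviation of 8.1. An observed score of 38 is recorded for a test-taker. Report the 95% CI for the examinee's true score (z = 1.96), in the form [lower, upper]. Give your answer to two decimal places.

Full-length reliability (Spearman-Brown) = 2(0.65)/(1+0.65) ≈ 0.7879
SEM = 8.1000 * √(1 − 0.7879) = 8.1000 * √0.2121 ≈ 8.1000 * 0.4606 ≈ 3.7306
Margin = 1.96 * 3.7306 ≈ 7.3119
Interval: (30.6881, 45.3119)

[30.69, 45.31]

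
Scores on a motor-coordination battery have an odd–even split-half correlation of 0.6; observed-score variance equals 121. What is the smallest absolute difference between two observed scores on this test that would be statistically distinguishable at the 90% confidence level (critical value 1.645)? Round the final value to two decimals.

12.80

σ = 121^(1/2) = 11.0000
Full-length reliability (Spearman-Brown) = 2(0.6)/(1+0.6) ≃ 0.7500
SEM = 11.0000 × √(1 − 0.7500) = 11.0000 × √0.2500 ≃ 11.0000 × 0.5000 ≃ 5.5000
SE_diff = SEM × √2 ≃ 5.5000 × 1.4142 ≃ 7.7782
Minimum reliable difference = 1.645 × SE_diff ≃ 1.645 × 7.7782 ≃ 12.7951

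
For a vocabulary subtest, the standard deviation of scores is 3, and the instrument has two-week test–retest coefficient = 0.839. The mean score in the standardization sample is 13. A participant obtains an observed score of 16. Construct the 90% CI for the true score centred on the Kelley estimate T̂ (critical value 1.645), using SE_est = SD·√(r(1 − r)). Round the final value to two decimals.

[13.70, 17.33]

Estimated true score = 0.839·16 + (1 − 0.839)·13 ≈ 15.517
SE_est = SD · √(r(1 − r)) = 3.000 · √0.135 ≈ 3.000 · 0.368 ≈ 1.103
90% CI: 15.517 ± 1.814 ≈ (13.703, 17.331)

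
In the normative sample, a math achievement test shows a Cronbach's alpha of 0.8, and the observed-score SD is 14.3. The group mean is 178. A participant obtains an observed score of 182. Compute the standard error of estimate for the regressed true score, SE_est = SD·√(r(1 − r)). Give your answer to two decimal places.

SE_est = 14.300*√(0.800*0.200) ≈ 5.720

5.72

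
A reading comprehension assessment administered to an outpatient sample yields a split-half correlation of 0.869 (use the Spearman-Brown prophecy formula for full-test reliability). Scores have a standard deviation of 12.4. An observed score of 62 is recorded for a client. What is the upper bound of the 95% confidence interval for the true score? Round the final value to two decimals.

Spearman-Brown: r = 2(0.869) / (1 + 0.869) = 1.73800 / 1.86900 ≈ 0.92991
SEM = 12.40000 × √(1 − 0.92991) = 12.40000 × √0.07009 ≈ 12.40000 × 0.26475 ≈ 3.28286
1.96 × SEM ≈ 6.43441
Upper bound: 62 + 6.43441 = 68.43441

68.43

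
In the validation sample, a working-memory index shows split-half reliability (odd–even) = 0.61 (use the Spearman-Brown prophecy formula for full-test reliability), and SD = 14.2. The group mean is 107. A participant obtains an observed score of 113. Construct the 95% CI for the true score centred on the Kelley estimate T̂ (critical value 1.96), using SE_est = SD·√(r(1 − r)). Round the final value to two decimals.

r_full = 2·0.61 / (1 + 0.61) ≃ 0.7578
Estimated true score = 0.7578·113 + (1 − 0.7578)·107 ≃ 111.5466
SE_est = 14.2000·√[r(1 − r)] ≃ 6.0838
95% CI: 111.5466 ± 11.9242 ≃ (99.6223, 123.4708)

[99.62, 123.47]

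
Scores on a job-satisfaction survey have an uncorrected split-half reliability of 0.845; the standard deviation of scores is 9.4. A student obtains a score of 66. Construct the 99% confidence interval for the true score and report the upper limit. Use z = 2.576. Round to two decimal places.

Spearman-Brown: r = 2(0.845) / (1 + 0.845) = 1.690 / 1.845 ≈ 0.916
SEM = 9.400 * √(1 − 0.916) = 9.400 * √0.084 ≈ 9.400 * 0.290 ≈ 2.725
Margin = 2.576 * 2.725 ≈ 7.018
Upper bound: 66 + 7.018 = 73.018

73.02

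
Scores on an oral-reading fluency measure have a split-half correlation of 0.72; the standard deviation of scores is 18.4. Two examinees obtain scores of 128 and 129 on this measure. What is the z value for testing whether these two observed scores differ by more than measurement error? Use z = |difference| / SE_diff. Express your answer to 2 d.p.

0.10

Full-length reliability (Spearman-Brown) = 2(0.72)/(1+0.72) ≈ 0.837
SEM = 18.400 · √(1 − 0.837) = 18.400 · √0.163 ≈ 18.400 · 0.403 ≈ 7.424
SE_diff = √2 · SEM ≈ 10.499
z = 1 / 10.499 ≈ 0.095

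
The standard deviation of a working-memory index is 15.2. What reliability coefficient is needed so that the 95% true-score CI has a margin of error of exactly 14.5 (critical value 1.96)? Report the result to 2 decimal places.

Required SEM = 14.5 / 1.96 ≈ 7.3980
Required reliability = 1 − (SEM/SD)² = 1 − 0.2369 ≈ 0.7631

0.76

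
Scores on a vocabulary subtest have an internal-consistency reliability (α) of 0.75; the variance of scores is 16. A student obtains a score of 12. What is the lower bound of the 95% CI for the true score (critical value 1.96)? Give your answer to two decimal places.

SD = √16 = 4.000
SEM = 4.000 * √(1 − 0.750) = 4.000 * √0.250 ≈ 4.000 * 0.500 ≈ 2.000
Half-width = 1.96*2.000 ≈ 3.920
Lower bound: 12 − 3.920 = 8.080

8.08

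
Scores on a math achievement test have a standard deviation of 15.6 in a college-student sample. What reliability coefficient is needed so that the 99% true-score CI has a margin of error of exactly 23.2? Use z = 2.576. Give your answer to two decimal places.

SEM needed = half-width / z = 23.2/2.576 ≃ 9.006
Required reliability = 1 − (SEM/SD)² = 1 − 0.333 ≃ 0.667

0.67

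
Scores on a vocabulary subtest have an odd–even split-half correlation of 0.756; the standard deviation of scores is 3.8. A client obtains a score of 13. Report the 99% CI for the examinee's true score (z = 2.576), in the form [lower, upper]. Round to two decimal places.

Spearman-Brown: r = 2(0.756) / (1 + 0.756) = 1.5120 / 1.7560 ≃ 0.8610
SEM = 3.8000×√(1 − 0.8610) ≃ 1.4165
Margin = 2.576 × 1.4165 ≃ 3.6489
99% CI: 13 ± 3.6489 = [9.3511, 16.6489]

[9.35, 16.65]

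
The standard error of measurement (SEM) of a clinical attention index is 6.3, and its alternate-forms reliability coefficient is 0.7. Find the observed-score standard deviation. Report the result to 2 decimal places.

SD = SEM / √(1 − r) = 6.3 / √0.3000 ≈ 6.3 / 0.5477 ≈ 11.5022

11.50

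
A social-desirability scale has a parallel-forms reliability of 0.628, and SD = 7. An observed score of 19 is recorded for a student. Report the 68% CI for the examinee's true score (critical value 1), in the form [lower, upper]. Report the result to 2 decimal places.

[14.73, 23.27]

SEM = 7.00000 * √(1 − 0.62800) = 7.00000 * √0.37200 ≈ 7.00000 * 0.60992 ≈ 4.26943
Half-width = 1*4.26943 ≈ 4.26943
68% CI: 19 ± 4.26943 = [14.73057, 23.26943]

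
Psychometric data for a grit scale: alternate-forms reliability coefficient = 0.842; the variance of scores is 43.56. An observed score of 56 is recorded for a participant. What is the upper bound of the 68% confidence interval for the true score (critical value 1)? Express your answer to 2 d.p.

SD = √43.56 = 6.600
SEM = 6.600×√(1 − 0.842) ≈ 2.623
Half-width = 1×2.623 ≈ 2.623
Upper limit = 56 + 2.623 ≈ 58.623

58.62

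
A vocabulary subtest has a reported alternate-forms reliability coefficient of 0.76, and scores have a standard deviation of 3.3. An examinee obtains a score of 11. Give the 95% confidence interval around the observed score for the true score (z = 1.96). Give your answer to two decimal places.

SEM = 3.3000 × √(1 − 0.7600) = 3.3000 × √0.2400 ≈ 3.3000 × 0.4899 ≈ 1.6167
Half-width = 1.96×1.6167 ≈ 3.1687
95% CI: 11 ± 3.1687 = [7.8313, 14.1687]

[7.83, 14.17]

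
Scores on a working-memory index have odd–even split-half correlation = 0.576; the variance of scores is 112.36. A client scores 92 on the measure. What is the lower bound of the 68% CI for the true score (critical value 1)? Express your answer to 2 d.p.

SD = √112.36 = 10.6000
Full-length reliability (Spearman-Brown) = 2(0.576)/(1+0.576) ≈ 0.7310
SEM = 10.6000*√(1 − 0.7310) ≈ 5.4981
Half-width = 1*5.4981 ≈ 5.4981
Lower bound: 92 − 5.4981 = 86.5019

86.50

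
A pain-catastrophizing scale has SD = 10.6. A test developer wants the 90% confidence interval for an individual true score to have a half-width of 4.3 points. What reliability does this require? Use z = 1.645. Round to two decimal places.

Required SEM = 4.3 / 1.645 ≈ 2.61398
r = 1 − (2.61398/10.6)² ≈ 1 − 0.06081 ≈ 0.93919

0.94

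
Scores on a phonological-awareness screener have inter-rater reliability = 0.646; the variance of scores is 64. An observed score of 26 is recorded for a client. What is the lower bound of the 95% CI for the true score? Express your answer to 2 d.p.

σ = 64^(1/2) = 8.0000
SEM = 8.0000 * √(1 − 0.6460) = 8.0000 * √0.3540 ≈ 8.0000 * 0.5950 ≈ 4.7598
Margin = 1.96 * 4.7598 ≈ 9.3293
Lower limit = 26 − 9.3293 ≈ 16.6707

16.67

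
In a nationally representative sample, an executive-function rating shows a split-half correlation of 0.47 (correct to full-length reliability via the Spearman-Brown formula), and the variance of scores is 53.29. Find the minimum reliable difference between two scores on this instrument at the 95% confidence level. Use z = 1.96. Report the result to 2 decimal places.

SD = √53.29 = 7.300
Full-length reliability (Spearman-Brown) = 2(0.47)/(1+0.47) ≈ 0.639
SEM = 7.300×√(1 − 0.639) ≈ 4.383
SE_diff = √2 × SEM ≈ 6.199
Smallest detectable difference = 1.96×6.199 ≈ 12.150

12.15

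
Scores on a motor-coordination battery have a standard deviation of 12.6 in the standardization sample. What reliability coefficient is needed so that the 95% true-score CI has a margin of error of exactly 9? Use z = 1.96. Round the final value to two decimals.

SEM needed = half-width / z = 9/1.96 ≈ 4.592
r = 1 − (SEM / SD)² = 1 − (4.592 / 12.6)² ≈ 1 − 0.133 ≈ 0.867

0.87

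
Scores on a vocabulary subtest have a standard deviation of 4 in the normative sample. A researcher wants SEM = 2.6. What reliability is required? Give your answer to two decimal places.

0.58

r = 1 − (2.6000/4)² ≃ 1 − 0.4225 ≃ 0.5775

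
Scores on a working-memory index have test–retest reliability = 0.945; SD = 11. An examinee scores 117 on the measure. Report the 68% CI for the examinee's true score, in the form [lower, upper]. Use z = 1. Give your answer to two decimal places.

SEM = 11.0000 * √(1 − 0.9450) = 11.0000 * √0.0550 ≈ 11.0000 * 0.2345 ≈ 2.5797
Half-width = 1*2.5797 ≈ 2.5797
Interval: (114.4203, 119.5797)

[114.42, 119.58]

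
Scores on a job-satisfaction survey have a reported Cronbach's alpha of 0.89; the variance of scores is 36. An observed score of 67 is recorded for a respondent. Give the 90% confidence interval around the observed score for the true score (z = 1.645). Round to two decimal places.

[63.73, 70.27]

SD = √36 = 6.000
SEM = 6.000 * √(1 − 0.890) = 6.000 * √0.110 ≈ 6.000 * 0.332 ≈ 1.990
1.645 * SEM ≈ 3.274
90% CI: 67 ± 3.274 = [63.726, 70.274]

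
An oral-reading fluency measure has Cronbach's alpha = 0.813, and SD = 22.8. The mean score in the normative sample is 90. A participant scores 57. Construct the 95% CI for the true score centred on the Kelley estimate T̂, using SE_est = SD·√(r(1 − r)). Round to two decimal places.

T̂ = 0.8130(57) + 0.1870(90) ≃ 63.1710
SE_est = SD · √(r(1 − r)) = 22.8000 · √0.1520 ≃ 22.8000 · 0.3899 ≃ 8.8900
CI = 63.1710 ± 1.96 · 8.8900 → [45.7466, 80.5954]

[45.75, 80.60]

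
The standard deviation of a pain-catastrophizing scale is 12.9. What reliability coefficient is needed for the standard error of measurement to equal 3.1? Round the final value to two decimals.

0.94

r = 1 − (SEM / SD)² = 1 − (3.1000 / 12.9)² ≃ 1 − 0.0577 ≃ 0.9423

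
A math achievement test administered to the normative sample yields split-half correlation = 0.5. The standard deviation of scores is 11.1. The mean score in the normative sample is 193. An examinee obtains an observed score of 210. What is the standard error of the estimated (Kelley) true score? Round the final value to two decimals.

Spearman-Brown: r = 2(0.5) / (1 + 0.5) = 1.0000 / 1.5000 ≈ 0.6667
SE_est = 11.1000·√[r(1 − r)] ≈ 5.2326

5.23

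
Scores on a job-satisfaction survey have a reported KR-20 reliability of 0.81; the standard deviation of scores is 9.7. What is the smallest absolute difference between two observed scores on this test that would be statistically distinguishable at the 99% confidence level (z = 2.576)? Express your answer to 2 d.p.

SEM = 9.70000 × √(1 − 0.81000) = 9.70000 × √0.19000 ≃ 9.70000 × 0.43589 ≃ 4.22813
SE_diff = √2 × SEM ≃ 5.97948
Minimum reliable difference = 2.576 × SE_diff ≃ 2.576 × 5.97948 ≃ 15.40314

15.40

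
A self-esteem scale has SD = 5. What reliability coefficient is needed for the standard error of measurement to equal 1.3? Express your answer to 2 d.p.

r = 1 − (1.30000/5)² ≃ 1 − 0.06760 ≃ 0.93240

0.93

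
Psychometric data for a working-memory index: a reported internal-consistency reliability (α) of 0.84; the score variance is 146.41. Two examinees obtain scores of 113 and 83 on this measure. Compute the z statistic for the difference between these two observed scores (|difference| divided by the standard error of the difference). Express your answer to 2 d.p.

4.38

σ = 146.41^(1/2) = 12.100
SEM = 12.100*√(1 − 0.840) ≈ 4.840
SE_diff = SEM * √2 ≈ 4.840 * 1.414 ≈ 6.845
z = 30 / 6.845 ≈ 4.383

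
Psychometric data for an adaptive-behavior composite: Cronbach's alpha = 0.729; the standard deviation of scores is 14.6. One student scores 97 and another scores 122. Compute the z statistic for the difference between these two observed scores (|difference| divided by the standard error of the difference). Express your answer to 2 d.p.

2.33

SEM = 14.6000 × √(1 − 0.7290) = 14.6000 × √0.2710 ≃ 14.6000 × 0.5206 ≃ 7.6004
SE_diff = SEM × √2 ≃ 7.6004 × 1.4142 ≃ 10.7486
z = 25 / 10.7486 ≃ 2.3259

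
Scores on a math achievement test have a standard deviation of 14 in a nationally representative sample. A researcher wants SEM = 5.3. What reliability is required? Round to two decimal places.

0.86

r = 1 − (5.30000/14)² ≈ 1 − 0.14332 ≈ 0.85668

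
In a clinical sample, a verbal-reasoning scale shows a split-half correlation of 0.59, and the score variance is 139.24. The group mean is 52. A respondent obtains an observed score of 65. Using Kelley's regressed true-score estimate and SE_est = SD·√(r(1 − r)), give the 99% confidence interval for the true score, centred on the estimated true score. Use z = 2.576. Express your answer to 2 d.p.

[48.35, 74.95]

SD = √139.24 = 11.800
Spearman-Brown: r = 2(0.59) / (1 + 0.59) = 1.180 / 1.590 ≈ 0.742
T̂ = r·X + (1 − r)·M = 0.742·65 + 0.258·52 ≈ 48.239 + 13.409 ≈ 61.648
SE_est = 11.800·√[r(1 − r)] ≈ 5.162
99% CI: 61.648 ± 13.297 ≈ (48.350, 74.945)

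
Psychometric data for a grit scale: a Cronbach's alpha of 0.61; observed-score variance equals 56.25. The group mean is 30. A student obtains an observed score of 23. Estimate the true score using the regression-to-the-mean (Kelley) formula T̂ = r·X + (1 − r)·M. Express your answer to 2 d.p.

T̂ = r·X + (1 − r)·M = 0.6100×23 + 0.3900×30 = 14.0300 + 11.7000 ≈ 25.7300

25.73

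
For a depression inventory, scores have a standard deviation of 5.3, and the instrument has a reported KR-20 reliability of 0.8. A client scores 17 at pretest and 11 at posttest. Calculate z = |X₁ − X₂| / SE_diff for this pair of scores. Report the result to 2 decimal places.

SEM = 5.3000 * √(1 − 0.8000) = 5.3000 * √0.2000 ≈ 5.3000 * 0.4472 ≈ 2.3702
SE_diff = SEM * √2 ≈ 2.3702 * 1.4142 ≈ 3.3520
z = 6 / 3.3520 ≈ 1.7900

1.79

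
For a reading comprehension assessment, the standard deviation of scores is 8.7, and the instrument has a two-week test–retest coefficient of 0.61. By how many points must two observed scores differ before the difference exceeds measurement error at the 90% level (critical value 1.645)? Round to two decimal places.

SEM = 8.70000 * √(1 − 0.61000) = 8.70000 * √0.39000 ≃ 8.70000 * 0.62450 ≃ 5.43315
SE_diff = √2 * SEM ≃ 7.68363
Minimum reliable difference = 1.645 * SE_diff ≃ 1.645 * 7.68363 ≃ 12.63957

12.64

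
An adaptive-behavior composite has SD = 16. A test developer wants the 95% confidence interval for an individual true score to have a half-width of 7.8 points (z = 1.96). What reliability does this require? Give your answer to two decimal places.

Required SEM = 7.8 / 1.96 ≈ 3.97959
r = 1 − (SEM / SD)² = 1 − (3.97959 / 16)² ≈ 1 − 0.06186 ≈ 0.93814

0.94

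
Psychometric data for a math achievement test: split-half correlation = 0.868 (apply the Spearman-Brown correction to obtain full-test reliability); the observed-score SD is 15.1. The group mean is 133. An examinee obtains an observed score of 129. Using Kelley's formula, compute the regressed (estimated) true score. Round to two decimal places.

129.28

Spearman-Brown: r = 2(0.868) / (1 + 0.868) = 1.7360 / 1.8680 ≈ 0.9293
T̂ = 0.9293(129) + 0.0707(133) ≈ 129.2827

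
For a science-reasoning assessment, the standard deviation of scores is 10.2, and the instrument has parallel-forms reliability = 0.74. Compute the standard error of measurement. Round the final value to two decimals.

5.20

The standard error of measurement is 10.200×√(1 − 0.740) ≈ 10.200×0.510 ≈ 5.201.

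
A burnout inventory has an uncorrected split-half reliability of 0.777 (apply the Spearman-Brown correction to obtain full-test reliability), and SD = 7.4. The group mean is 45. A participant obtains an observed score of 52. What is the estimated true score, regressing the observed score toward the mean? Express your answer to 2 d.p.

Spearman-Brown: r = 2(0.777) / (1 + 0.777) = 1.55400 / 1.77700 ≈ 0.87451
T̂ = r·X + (1 − r)·M = 0.87451·52 + 0.12549·45 ≈ 45.47440 + 5.64716 ≈ 51.12155

51.12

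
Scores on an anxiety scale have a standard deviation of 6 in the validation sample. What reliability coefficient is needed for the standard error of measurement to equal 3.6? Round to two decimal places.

0.64

r = 1 − (SEM / SD)² = 1 − (3.6000 / 6)² ≈ 1 − 0.3600 ≈ 0.6400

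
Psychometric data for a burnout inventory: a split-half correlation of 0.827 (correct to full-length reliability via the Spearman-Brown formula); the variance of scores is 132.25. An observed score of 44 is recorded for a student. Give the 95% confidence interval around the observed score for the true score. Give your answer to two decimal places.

[37.06, 50.94]

SD = √132.25 ≈ 11.50000
Full-length reliability (Spearman-Brown) = 2(0.827)/(1+0.827) ≈ 0.90531
SEM = 11.50000·√(1 − 0.90531) ≈ 3.53876
1.96 · SEM ≈ 6.93598
Interval: (37.06402, 50.93598)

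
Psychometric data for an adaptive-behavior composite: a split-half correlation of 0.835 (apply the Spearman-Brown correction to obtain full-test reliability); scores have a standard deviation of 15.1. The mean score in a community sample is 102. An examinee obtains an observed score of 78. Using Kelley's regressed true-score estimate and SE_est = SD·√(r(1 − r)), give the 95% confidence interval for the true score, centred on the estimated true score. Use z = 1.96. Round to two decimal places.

[71.69, 88.62]

r_full = 2·0.835 / (1 + 0.835) ≈ 0.91008
T̂ = r·X + (1 − r)·M = 0.91008×78 + 0.08992×102 ≈ 70.98638 + 9.17166 ≈ 80.15804
SE_est = SD × √(r(1 − r)) = 15.10000 × √0.08183 ≈ 15.10000 × 0.28606 ≈ 4.31958
CI = 80.15804 ± 1.96 × 4.31958 → [71.69167, 88.62441]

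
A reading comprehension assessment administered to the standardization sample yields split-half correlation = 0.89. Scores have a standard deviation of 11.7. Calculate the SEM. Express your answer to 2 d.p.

Spearman-Brown: r = 2(0.89) / (1 + 0.89) = 1.7800 / 1.8900 ≈ 0.9418
The standard error of measurement is 11.7000*√(1 − 0.9418) ≈ 11.7000*0.2412 ≈ 2.8226.

2.82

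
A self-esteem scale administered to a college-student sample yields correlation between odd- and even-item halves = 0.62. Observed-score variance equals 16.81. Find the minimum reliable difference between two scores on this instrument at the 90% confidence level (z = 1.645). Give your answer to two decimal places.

SD = √16.81 ≃ 4.1000
Full-length reliability (Spearman-Brown) = 2(0.62)/(1+0.62) ≃ 0.7654
The standard error of measurement is 4.1000×√(1 − 0.7654) ≃ 4.1000×0.4843 ≃ 1.9857.
SE_diff = SEM × √2 ≃ 1.9857 × 1.4142 ≃ 2.8082
Minimum reliable difference = 1.645 × SE_diff ≃ 1.645 × 2.8082 ≃ 4.6195

4.62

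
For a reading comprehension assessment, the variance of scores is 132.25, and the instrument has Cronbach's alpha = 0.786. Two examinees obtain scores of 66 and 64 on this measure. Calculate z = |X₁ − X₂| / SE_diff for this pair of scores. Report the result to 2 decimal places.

0.27

SD = √132.25 = 11.5000
The standard error of measurement is 11.5000*√(1 − 0.7860) ≈ 11.5000*0.4626 ≈ 5.3199.
SE_diff = √2 * SEM ≈ 7.5235
z = 2 / 7.5235 ≈ 0.2658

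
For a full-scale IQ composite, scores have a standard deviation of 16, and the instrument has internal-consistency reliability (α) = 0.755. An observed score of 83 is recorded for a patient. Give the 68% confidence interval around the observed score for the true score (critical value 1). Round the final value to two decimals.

SEM = 16.0000·√(1 − 0.7550) ≈ 7.9196
Half-width = 1·7.9196 ≈ 7.9196
CI = 83 ± 7.9196 → [75.0804, 90.9196]

[75.08, 90.92]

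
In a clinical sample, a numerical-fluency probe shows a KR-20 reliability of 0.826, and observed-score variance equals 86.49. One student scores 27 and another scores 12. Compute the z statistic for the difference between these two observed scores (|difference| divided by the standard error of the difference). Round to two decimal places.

2.73

SD = √86.49 = 9.3000
SEM = 9.3000×√(1 − 0.8260) ≃ 3.8793
Standard error of the difference = 3.8793·√2 ≃ 5.4862
z = |27 − 12| / 5.4862 = 15 / 5.4862 ≃ 2.7341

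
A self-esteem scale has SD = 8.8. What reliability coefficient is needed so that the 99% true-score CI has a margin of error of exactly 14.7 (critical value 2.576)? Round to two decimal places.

0.58

SEM needed = half-width / z = 14.7/2.576 ≃ 5.70652
r = 1 − (5.70652/8.8)² ≃ 1 − 0.42051 ≃ 0.57949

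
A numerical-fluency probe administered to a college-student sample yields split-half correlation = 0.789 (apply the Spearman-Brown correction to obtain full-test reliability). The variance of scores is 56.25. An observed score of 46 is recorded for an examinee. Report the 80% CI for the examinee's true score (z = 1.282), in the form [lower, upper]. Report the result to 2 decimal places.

SD = √56.25 = 7.500
Spearman-Brown: r = 2(0.789) / (1 + 0.789) = 1.578 / 1.789 ≈ 0.882
SEM = 7.500 × √(1 − 0.882) = 7.500 × √0.118 ≈ 7.500 × 0.343 ≈ 2.576
Margin = 1.282 × 2.576 ≈ 3.302
CI = 46 ± 3.302 → [42.698, 49.302]

[42.70, 49.30]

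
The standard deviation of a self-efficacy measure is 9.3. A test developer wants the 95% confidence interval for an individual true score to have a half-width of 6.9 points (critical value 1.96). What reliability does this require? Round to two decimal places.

SEM needed = half-width / z = 6.9/1.96 ≈ 3.52041
r = 1 − (3.52041/9.3)² ≈ 1 − 0.14329 ≈ 0.85671

0.86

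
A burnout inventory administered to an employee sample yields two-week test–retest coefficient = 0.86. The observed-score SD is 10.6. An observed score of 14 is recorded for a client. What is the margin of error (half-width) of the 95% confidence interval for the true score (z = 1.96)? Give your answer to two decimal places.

7.77

SEM = 10.6000 · √(1 − 0.8600) = 10.6000 · √0.1400 ≃ 10.6000 · 0.3742 ≃ 3.9662
Margin = 1.96 · 3.9662 ≃ 7.7737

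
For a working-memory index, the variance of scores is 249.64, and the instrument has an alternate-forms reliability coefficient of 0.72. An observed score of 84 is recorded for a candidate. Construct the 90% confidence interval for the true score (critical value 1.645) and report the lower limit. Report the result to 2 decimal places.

70.25

σ = 249.64^(1/2) = 15.8000
SEM = 15.8000 · √(1 − 0.7200) = 15.8000 · √0.2800 ≈ 15.8000 · 0.5292 ≈ 8.3606
Margin = 1.645 · 8.3606 ≈ 13.7531
Lower bound: 84 − 13.7531 = 70.2469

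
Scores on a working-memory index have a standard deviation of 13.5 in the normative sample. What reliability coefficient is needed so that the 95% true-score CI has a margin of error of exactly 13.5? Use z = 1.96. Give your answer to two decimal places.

0.74

SEM needed = half-width / z = 13.5/1.96 ≈ 6.888
r = 1 − (SEM / SD)² = 1 − (6.888 / 13.5)² ≈ 1 − 0.260 ≈ 0.740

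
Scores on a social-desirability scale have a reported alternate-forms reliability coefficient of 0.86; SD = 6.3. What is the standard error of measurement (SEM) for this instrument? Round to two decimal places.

SEM = 6.300·√(1 − 0.860) ≈ 2.357

2.36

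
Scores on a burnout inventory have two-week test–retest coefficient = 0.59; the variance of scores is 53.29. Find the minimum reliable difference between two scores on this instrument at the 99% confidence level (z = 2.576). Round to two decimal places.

17.03

SD = √53.29 ≈ 7.300
SEM = 7.300 · √(1 − 0.590) = 7.300 · √0.410 ≈ 7.300 · 0.640 ≈ 4.674
SE_diff = SEM · √2 ≈ 4.674 · 1.414 ≈ 6.610
Minimum reliable difference = 2.576 · SE_diff ≈ 2.576 · 6.610 ≈ 17.028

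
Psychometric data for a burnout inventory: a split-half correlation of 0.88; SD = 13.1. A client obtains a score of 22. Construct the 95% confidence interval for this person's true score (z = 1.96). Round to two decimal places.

r_full = 2·0.88 / (1 + 0.88) ≈ 0.936
SEM = 13.100*√(1 − 0.936) ≈ 3.310
Margin = 1.96 * 3.310 ≈ 6.487
CI = 22 ± 6.487 → [15.513, 28.487]

[15.51, 28.49]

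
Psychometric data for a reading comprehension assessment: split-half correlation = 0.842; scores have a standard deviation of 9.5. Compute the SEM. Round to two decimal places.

r_full = 2·0.842 / (1 + 0.842) ≈ 0.914
SEM = 9.500 * √(1 − 0.914) = 9.500 * √0.086 ≈ 9.500 * 0.293 ≈ 2.782

2.78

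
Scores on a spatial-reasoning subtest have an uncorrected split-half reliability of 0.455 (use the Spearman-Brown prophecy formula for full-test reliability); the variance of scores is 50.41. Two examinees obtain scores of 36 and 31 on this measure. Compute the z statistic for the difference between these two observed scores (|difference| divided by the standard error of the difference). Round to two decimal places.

SD = √50.41 ≈ 7.10000
r_full = 2·0.455 / (1 + 0.455) ≈ 0.62543
SEM = 7.10000 · √(1 − 0.62543) = 7.10000 · √0.37457 ≈ 7.10000 · 0.61202 ≈ 4.34535
Standard error of the difference = 4.34535·√2 ≈ 6.14526
z = 5 / 6.14526 ≈ 0.81364

0.81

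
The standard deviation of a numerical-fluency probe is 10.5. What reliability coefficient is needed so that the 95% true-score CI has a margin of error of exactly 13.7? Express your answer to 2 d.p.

SEM needed = half-width / z = 13.7/1.96 ≈ 6.9898
r = 1 − (6.9898/10.5)² ≈ 1 − 0.4431 ≈ 0.5569

0.56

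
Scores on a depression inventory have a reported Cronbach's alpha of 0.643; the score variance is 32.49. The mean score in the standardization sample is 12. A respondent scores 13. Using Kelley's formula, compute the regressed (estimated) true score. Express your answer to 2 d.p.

12.64

Estimated true score = 0.64300×13 + (1 − 0.64300)×12 ≈ 12.64300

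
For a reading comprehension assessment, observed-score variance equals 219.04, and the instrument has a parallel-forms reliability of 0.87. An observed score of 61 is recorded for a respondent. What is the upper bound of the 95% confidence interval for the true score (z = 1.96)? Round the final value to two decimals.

71.46

σ = 219.04^(1/2) = 14.800
SEM = 14.800×√(1 − 0.870) ≈ 5.336
Half-width = 1.96×5.336 ≈ 10.459
Upper limit = 61 + 10.459 ≈ 71.459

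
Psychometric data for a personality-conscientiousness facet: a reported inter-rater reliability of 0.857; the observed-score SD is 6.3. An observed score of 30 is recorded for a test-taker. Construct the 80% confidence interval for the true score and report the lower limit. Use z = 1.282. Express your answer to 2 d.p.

SEM = 6.300 * √(1 − 0.857) = 6.300 * √0.143 ≈ 6.300 * 0.378 ≈ 2.382
Margin = 1.282 * 2.382 ≈ 3.054
Lower limit = 30 − 3.054 ≈ 26.946

26.95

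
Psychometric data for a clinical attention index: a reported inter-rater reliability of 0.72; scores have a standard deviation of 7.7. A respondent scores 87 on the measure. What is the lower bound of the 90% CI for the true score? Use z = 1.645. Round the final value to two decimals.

The standard error of measurement is 7.7000×√(1 − 0.7200) ≈ 7.7000×0.5292 ≈ 4.0745.
Margin = 1.645 × 4.0745 ≈ 6.7025
Lower bound: 87 − 6.7025 = 80.2975

80.30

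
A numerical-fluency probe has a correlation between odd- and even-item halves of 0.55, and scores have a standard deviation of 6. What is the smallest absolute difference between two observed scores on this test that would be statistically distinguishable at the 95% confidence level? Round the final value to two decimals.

8.96

r_full = 2·0.55 / (1 + 0.55) ≃ 0.7097
SEM = 6.0000 * √(1 − 0.7097) = 6.0000 * √0.2903 ≃ 6.0000 * 0.5388 ≃ 3.2329
SE_diff = √2 * SEM ≃ 4.5720
Minimum reliable difference = 1.96 * SE_diff ≃ 1.96 * 4.5720 ≃ 8.9611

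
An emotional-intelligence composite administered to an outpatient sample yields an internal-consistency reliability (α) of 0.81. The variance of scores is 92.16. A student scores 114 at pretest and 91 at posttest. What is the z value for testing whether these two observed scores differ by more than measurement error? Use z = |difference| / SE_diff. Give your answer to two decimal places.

SD = √92.16 = 9.600
SEM = 9.600 * √(1 − 0.810) = 9.600 * √0.190 ≈ 9.600 * 0.436 ≈ 4.185
SE_diff = SEM * √2 ≈ 4.185 * 1.414 ≈ 5.918
z = |114 − 91| / 5.918 = 23 / 5.918 ≈ 3.887

3.89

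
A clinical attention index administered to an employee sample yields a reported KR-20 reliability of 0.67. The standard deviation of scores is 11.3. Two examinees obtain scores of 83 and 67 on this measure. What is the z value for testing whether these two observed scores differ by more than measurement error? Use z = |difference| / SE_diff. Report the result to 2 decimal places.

1.74

SEM = 11.3000×√(1 − 0.6700) ≈ 6.4914
Standard error of the difference = 6.4914·√2 ≈ 9.1802
z = 16 / 9.1802 ≈ 1.7429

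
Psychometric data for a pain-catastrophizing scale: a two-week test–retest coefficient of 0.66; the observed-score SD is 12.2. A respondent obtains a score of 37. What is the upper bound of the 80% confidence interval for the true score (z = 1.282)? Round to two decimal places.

The standard error of measurement is 12.200·√(1 − 0.660) ≈ 12.200·0.583 ≈ 7.114.
Half-width = 1.282·7.114 ≈ 9.120
Upper limit = 37 + 9.120 ≈ 46.120

46.12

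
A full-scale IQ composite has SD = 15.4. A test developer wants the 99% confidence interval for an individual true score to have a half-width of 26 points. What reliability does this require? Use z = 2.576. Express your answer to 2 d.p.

SEM needed = half-width / z = 26/2.576 ≈ 10.093
r = 1 − (SEM / SD)² = 1 − (10.093 / 15.4)² ≈ 1 − 0.430 ≈ 0.570

0.57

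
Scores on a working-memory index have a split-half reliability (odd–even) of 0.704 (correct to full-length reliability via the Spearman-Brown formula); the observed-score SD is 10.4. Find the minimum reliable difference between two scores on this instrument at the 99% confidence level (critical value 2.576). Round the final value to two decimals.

r_full = 2·0.704 / (1 + 0.704) ≈ 0.82629
SEM = 10.40000 * √(1 − 0.82629) = 10.40000 * √0.17371 ≈ 10.40000 * 0.41678 ≈ 4.33455
SE_diff = √2 * SEM ≈ 6.12998
Smallest detectable difference = 2.576*6.12998 ≈ 15.79084

15.79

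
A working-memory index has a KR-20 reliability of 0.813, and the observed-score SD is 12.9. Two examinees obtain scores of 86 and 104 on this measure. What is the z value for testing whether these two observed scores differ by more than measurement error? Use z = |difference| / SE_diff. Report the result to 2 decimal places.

SEM = 12.90000 × √(1 − 0.81300) = 12.90000 × √0.18700 ≈ 12.90000 × 0.43243 ≈ 5.57841
SE_diff = √2 × SEM ≈ 7.88906
z = |86 − 104| / 7.88906 = 18 / 7.88906 ≈ 2.28164

2.28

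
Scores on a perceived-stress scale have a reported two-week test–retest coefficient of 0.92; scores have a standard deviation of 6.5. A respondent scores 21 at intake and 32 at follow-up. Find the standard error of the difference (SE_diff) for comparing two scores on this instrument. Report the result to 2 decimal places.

SEM = 6.50000 × √(1 − 0.92000) = 6.50000 × √0.08000 ≈ 6.50000 × 0.28284 ≈ 1.83848
SE_diff = SEM × √2 ≈ 1.83848 × 1.41421 ≈ 2.60000

2.60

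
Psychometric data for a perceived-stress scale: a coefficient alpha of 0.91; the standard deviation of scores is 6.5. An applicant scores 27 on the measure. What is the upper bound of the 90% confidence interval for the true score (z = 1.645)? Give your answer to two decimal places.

30.21

SEM = 6.50000·√(1 − 0.91000) ≈ 1.95000
Half-width = 1.645·1.95000 ≈ 3.20775
Upper bound: 27 + 3.20775 = 30.20775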